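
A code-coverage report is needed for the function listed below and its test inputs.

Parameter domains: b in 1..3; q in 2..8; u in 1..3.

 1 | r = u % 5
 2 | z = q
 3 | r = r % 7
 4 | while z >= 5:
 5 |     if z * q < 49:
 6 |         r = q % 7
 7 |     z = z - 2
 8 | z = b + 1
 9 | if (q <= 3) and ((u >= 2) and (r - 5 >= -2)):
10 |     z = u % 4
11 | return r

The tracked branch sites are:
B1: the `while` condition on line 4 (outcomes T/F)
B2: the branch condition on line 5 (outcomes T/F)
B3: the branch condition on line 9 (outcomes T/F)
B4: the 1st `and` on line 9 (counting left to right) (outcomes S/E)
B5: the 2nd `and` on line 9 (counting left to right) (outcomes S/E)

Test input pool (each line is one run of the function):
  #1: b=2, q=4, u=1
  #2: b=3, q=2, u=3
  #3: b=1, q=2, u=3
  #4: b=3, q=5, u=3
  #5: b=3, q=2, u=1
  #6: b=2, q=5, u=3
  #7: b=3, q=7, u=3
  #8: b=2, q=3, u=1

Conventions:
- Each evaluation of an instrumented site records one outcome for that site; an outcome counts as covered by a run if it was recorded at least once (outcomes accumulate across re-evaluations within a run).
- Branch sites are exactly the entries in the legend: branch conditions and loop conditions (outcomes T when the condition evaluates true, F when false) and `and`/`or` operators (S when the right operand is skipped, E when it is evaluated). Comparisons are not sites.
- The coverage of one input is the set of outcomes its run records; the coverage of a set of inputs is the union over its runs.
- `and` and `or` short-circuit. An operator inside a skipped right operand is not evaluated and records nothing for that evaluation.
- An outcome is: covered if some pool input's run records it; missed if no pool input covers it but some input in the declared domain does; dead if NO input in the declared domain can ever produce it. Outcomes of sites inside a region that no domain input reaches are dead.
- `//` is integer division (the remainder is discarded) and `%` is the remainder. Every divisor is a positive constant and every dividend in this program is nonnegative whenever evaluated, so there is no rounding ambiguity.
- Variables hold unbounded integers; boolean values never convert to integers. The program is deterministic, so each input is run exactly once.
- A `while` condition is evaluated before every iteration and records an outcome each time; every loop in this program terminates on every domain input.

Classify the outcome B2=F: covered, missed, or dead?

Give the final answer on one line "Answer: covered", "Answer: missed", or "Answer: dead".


B2=F is recorded by pool input(s) 7 -> covered
Answer: covered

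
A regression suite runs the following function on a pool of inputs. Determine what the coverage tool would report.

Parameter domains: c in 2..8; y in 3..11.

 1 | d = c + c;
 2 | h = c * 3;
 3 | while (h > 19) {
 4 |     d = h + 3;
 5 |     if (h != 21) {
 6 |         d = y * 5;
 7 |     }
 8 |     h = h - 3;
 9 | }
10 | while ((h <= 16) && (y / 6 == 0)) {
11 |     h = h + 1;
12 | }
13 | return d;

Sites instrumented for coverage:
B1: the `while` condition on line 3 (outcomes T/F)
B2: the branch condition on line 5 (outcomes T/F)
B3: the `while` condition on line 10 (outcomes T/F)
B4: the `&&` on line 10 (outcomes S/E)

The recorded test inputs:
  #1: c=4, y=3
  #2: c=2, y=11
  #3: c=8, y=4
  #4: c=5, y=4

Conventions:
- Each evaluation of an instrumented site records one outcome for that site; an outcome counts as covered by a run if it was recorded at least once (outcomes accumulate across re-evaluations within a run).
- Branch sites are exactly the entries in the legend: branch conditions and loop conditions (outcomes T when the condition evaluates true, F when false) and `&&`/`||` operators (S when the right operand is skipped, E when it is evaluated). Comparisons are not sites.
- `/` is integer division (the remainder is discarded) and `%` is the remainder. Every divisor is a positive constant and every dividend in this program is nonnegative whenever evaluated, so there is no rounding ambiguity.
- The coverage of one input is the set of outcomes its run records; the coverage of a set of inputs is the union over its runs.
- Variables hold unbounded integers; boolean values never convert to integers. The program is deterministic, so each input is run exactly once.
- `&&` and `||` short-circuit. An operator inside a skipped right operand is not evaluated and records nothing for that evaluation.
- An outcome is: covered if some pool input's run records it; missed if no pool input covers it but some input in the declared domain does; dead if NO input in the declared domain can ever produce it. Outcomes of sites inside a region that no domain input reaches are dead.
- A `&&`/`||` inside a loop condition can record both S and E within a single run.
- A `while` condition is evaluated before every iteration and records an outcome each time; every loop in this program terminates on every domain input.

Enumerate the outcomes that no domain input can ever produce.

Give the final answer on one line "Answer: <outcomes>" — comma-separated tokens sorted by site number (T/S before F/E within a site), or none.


checking every outcome against all 63 domain inputs:
  reachable outcomes have witnesses, e.g. B1=T (e.g. c=7, y=3), B1=F (e.g. c=2, y=3), B2=T (e.g. c=8, y=3), B2=F (e.g. c=7, y=3)
Answer: none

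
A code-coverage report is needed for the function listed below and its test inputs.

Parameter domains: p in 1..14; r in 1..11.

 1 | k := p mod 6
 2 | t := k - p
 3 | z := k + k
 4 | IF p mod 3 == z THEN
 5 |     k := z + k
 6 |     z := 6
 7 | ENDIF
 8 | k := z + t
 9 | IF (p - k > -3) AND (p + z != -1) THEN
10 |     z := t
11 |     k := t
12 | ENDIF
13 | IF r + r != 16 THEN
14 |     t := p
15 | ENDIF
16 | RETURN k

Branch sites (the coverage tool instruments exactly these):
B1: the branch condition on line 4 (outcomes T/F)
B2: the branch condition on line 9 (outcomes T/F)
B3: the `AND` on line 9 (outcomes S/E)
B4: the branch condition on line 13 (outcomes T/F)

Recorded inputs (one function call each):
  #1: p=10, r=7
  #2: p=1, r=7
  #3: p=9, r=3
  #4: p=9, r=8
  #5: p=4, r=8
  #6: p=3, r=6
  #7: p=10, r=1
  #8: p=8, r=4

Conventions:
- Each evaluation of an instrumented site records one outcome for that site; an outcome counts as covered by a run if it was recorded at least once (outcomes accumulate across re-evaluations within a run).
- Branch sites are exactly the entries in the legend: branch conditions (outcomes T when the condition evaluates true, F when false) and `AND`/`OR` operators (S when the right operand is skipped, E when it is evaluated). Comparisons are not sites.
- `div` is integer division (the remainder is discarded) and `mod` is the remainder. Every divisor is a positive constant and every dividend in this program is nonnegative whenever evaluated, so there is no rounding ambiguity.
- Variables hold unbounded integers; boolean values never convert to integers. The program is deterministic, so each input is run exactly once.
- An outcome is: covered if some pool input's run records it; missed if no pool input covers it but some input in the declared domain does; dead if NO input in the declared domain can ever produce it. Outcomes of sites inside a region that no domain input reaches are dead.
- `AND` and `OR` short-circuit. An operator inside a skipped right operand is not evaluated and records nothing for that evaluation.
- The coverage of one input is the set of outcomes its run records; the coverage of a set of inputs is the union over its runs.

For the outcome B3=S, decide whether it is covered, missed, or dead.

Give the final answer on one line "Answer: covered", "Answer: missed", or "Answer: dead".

B3=S is recorded by pool input(s) 5, 6 -> covered

Answer: covered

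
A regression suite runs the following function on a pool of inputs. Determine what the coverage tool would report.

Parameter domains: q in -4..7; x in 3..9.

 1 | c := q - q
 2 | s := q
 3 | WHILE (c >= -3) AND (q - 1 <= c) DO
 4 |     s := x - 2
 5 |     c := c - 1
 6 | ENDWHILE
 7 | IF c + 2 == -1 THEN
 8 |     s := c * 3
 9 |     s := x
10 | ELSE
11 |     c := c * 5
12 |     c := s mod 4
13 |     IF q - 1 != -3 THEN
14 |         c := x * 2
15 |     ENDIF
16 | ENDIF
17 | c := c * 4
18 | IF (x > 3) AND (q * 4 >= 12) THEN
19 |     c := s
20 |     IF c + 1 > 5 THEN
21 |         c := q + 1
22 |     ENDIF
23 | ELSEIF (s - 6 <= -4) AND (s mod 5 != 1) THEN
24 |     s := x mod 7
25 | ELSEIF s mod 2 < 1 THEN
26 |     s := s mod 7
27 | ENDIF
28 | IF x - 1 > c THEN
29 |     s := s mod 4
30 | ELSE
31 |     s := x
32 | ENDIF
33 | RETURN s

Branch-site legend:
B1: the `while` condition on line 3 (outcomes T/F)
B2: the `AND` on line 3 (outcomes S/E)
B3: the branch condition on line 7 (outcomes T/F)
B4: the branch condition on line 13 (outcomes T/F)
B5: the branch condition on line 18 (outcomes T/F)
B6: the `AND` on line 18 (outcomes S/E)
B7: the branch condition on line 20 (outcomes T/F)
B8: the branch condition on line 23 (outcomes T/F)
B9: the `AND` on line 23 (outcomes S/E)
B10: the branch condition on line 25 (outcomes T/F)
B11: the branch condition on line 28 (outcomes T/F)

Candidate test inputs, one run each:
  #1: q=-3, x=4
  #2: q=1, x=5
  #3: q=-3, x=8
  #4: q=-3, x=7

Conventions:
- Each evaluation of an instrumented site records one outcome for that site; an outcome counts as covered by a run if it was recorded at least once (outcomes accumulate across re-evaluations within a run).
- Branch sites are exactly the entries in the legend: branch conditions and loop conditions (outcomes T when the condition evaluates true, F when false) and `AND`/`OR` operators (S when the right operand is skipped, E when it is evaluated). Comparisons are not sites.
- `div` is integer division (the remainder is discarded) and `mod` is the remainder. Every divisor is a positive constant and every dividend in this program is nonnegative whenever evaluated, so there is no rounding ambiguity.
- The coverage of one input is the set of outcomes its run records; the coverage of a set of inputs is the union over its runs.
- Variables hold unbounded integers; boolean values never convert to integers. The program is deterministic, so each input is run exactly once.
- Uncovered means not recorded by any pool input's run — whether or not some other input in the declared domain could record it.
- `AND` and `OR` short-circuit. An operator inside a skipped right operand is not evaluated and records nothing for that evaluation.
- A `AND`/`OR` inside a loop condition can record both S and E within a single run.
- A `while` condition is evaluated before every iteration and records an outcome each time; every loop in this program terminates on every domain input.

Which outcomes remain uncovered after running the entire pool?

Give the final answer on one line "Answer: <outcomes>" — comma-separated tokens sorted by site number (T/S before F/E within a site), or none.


input #1 (q=-3, x=4): events B2->E, B1->T, B2->E, B1->T, B2->E, B1->T, B2->E, B1->T, B2->S, B1->F, B3->F, B4->T, B6->E, B5->F, ...; covers B1=T, B1=F, B2=S, B2=E, B3=F, B4=T, B5=F, B6=E, B8=T, B9=E, B11=F
input #2 (q=1, x=5): events B2->E, B1->T, B2->E, B1->F, B3->F, B4->T, B6->E, B5->F, B9->S, B8->F, B10->F, B11->F; covers B1=T, B1=F, B2=E, B3=F, B4=T, B5=F, B6=E, B8=F, B9=S, B10=F, B11=F
input #3 (q=-3, x=8): events B2->E, B1->T, B2->E, B1->T, B2->E, B1->T, B2->E, B1->T, B2->S, B1->F, B3->F, B4->T, B6->E, B5->F, ...; covers B1=T, B1=F, B2=S, B2=E, B3=F, B4=T, B5=F, B6=E, B8=F, B9=S, B10=T, B11=F
input #4 (q=-3, x=7): events B2->E, B1->T, B2->E, B1->T, B2->E, B1->T, B2->E, B1->T, B2->S, B1->F, B3->F, B4->T, B6->E, B5->F, ...; covers B1=T, B1=F, B2=S, B2=E, B3=F, B4=T, B5=F, B6=E, B8=F, B9=S, B10=F, B11=F
union over the pool: B1=T, B1=F, B2=S, B2=E, B3=F, B4=T, B5=F, B6=E, B8=T, B8=F, B9=S, B9=E, B10=T, B10=F, B11=F
uncovered (7 of 22): B3=T, B4=F, B5=T, B6=S, B7=T, B7=F, B11=T
Answer: B3=T, B4=F, B5=T, B6=S, B7=T, B7=F, B11=T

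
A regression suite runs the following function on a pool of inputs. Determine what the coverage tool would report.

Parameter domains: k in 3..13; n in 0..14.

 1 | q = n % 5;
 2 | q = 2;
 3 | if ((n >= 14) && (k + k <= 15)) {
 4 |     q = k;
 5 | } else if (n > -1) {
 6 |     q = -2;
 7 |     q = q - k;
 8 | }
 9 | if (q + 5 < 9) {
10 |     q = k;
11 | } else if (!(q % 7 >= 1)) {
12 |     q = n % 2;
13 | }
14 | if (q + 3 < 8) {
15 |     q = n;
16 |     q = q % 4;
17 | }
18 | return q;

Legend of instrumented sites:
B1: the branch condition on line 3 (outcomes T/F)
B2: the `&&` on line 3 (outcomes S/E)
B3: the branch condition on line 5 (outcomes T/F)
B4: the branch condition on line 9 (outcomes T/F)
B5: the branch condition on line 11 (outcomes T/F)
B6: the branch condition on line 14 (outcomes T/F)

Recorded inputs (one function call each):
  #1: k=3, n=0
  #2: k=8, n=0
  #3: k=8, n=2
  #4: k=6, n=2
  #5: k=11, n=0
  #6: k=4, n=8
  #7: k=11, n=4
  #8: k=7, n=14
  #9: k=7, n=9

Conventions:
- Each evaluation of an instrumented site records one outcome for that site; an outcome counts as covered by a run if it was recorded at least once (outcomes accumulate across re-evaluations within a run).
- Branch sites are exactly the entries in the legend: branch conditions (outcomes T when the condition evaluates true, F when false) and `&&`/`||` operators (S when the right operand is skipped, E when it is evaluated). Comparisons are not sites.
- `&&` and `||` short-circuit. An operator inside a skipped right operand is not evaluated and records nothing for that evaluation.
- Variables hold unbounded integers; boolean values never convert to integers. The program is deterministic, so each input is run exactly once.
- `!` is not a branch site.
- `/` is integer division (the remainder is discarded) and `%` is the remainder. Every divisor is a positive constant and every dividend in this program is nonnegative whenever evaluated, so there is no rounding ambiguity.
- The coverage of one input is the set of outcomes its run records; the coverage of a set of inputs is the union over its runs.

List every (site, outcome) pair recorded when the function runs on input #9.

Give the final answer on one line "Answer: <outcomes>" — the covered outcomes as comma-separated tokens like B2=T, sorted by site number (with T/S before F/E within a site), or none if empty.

Event log for input #9 (k=7, n=9):
  B2->S, B1->F, B3->T, B4->T, B6->F
collecting distinct outcomes: B1=F, B2=S, B3=T, B4=T, B6=F

Answer: B1=F, B2=S, B3=T, B4=T, B6=F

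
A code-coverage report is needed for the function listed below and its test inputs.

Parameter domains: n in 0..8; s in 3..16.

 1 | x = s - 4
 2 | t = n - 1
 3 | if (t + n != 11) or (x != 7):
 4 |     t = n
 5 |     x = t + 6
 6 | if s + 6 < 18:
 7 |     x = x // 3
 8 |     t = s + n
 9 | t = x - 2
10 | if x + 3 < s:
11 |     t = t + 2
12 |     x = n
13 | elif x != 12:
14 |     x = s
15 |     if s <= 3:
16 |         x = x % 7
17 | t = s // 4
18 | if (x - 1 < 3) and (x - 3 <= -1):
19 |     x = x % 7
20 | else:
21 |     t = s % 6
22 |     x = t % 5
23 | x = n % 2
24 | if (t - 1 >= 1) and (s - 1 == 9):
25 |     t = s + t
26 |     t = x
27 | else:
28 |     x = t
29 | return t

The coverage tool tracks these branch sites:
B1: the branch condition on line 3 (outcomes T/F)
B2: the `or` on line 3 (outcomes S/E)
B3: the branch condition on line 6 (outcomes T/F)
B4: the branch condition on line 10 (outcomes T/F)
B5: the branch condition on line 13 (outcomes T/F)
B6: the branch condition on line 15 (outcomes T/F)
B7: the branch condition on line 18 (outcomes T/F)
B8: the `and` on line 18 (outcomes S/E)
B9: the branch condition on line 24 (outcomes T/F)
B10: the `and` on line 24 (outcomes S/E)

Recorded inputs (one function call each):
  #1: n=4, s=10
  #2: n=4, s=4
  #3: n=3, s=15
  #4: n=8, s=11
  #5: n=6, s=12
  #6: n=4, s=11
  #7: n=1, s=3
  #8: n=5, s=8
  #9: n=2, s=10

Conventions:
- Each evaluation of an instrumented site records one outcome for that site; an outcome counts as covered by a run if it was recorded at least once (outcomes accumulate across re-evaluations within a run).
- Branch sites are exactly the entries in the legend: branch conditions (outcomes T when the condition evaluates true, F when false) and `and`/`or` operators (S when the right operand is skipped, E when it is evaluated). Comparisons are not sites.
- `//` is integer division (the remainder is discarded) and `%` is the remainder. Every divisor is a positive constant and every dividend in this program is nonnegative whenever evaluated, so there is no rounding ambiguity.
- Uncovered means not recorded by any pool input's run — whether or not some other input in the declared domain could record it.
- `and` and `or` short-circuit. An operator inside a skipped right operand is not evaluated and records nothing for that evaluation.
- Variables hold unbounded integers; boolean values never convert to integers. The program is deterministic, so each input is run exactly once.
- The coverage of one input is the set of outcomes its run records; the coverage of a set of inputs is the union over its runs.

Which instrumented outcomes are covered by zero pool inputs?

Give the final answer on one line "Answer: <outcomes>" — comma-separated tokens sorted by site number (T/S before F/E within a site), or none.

run #1 (n=4, s=10) runs B2->S, B1->T, B3->T, B4->T, B8->S, B7->F, B10->E, B9->T; records B1=T, B2=S, B3=T, B4=T, B7=F, B8=S, B9=T, B10=E
run #2 (n=4, s=4) runs B2->S, B1->T, B3->T, B4->F, B5->T, B6->F, B8->S, B7->F, B10->E, B9->F; records B1=T, B2=S, B3=T, B4=F, B5=T, B6=F, B7=F, B8=S, B9=F, B10=E
run #3 (n=3, s=15) runs B2->S, B1->T, B3->F, B4->T, B8->E, B7->F, B10->E, B9->F; records B1=T, B2=S, B3=F, B4=T, B7=F, B8=E, B9=F, B10=E
run #4 (n=8, s=11) runs B2->S, B1->T, B3->T, B4->T, B8->S, B7->F, B10->E, B9->F; records B1=T, B2=S, B3=T, B4=T, B7=F, B8=S, B9=F, B10=E
run #5 (n=6, s=12) runs B2->E, B1->T, B3->F, B4->F, B5->F, B8->S, B7->F, B10->S, B9->F; records B1=T, B2=E, B3=F, B4=F, B5=F, B7=F, B8=S, B9=F, B10=S
run #6 (n=4, s=11) runs B2->S, B1->T, B3->T, B4->T, B8->S, B7->F, B10->E, B9->F; records B1=T, B2=S, B3=T, B4=T, B7=F, B8=S, B9=F, B10=E
run #7 (n=1, s=3) runs B2->S, B1->T, B3->T, B4->F, B5->T, B6->T, B8->E, B7->F, B10->E, B9->F; records B1=T, B2=S, B3=T, B4=F, B5=T, B6=T, B7=F, B8=E, B9=F, B10=E
run #8 (n=5, s=8) runs B2->S, B1->T, B3->T, B4->T, B8->S, B7->F, B10->E, B9->F; records B1=T, B2=S, B3=T, B4=T, B7=F, B8=S, B9=F, B10=E
run #9 (n=2, s=10) runs B2->S, B1->T, B3->T, B4->T, B8->E, B7->T, B10->E, B9->T; records B1=T, B2=S, B3=T, B4=T, B7=T, B8=E, B9=T, B10=E
union over the pool: B1=T, B2=S, B2=E, B3=T, B3=F, B4=T, B4=F, B5=T, B5=F, B6=T, B6=F, B7=T, B7=F, B8=S, B8=E, B9=T, B9=F, B10=S, B10=E
uncovered (1 of 20): B1=F

Answer: B1=F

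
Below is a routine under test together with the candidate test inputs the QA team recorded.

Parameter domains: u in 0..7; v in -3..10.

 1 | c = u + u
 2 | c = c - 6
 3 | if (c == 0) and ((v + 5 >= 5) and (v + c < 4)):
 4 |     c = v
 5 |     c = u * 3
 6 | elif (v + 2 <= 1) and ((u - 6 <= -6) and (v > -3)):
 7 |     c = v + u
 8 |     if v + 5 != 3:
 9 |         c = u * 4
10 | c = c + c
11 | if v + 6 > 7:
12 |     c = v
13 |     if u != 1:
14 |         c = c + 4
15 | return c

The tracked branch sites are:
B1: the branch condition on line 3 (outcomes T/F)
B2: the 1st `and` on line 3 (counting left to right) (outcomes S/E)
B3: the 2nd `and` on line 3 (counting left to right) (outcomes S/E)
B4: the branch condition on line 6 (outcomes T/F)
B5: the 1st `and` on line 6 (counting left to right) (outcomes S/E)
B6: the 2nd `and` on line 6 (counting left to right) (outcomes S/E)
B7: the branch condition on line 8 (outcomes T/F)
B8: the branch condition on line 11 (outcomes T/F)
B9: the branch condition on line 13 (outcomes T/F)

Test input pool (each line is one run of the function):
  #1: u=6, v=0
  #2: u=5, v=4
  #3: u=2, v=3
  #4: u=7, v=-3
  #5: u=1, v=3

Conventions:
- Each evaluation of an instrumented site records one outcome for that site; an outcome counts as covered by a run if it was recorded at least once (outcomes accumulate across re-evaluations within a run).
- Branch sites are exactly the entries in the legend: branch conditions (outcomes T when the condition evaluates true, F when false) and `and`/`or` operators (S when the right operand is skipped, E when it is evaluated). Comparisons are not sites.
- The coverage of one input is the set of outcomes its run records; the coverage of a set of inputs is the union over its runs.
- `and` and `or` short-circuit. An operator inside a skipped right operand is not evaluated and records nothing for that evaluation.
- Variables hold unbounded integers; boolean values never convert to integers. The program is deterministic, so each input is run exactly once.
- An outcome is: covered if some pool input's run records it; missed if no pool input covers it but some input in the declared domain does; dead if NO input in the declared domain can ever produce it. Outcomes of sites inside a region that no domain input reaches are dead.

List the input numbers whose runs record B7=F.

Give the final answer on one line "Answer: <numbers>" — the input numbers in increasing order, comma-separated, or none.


input #1 (u=6, v=0): does not record B7=F
input #2 (u=5, v=4): does not record B7=F
input #3 (u=2, v=3): does not record B7=F
input #4 (u=7, v=-3): does not record B7=F
input #5 (u=1, v=3): does not record B7=F
Answer: none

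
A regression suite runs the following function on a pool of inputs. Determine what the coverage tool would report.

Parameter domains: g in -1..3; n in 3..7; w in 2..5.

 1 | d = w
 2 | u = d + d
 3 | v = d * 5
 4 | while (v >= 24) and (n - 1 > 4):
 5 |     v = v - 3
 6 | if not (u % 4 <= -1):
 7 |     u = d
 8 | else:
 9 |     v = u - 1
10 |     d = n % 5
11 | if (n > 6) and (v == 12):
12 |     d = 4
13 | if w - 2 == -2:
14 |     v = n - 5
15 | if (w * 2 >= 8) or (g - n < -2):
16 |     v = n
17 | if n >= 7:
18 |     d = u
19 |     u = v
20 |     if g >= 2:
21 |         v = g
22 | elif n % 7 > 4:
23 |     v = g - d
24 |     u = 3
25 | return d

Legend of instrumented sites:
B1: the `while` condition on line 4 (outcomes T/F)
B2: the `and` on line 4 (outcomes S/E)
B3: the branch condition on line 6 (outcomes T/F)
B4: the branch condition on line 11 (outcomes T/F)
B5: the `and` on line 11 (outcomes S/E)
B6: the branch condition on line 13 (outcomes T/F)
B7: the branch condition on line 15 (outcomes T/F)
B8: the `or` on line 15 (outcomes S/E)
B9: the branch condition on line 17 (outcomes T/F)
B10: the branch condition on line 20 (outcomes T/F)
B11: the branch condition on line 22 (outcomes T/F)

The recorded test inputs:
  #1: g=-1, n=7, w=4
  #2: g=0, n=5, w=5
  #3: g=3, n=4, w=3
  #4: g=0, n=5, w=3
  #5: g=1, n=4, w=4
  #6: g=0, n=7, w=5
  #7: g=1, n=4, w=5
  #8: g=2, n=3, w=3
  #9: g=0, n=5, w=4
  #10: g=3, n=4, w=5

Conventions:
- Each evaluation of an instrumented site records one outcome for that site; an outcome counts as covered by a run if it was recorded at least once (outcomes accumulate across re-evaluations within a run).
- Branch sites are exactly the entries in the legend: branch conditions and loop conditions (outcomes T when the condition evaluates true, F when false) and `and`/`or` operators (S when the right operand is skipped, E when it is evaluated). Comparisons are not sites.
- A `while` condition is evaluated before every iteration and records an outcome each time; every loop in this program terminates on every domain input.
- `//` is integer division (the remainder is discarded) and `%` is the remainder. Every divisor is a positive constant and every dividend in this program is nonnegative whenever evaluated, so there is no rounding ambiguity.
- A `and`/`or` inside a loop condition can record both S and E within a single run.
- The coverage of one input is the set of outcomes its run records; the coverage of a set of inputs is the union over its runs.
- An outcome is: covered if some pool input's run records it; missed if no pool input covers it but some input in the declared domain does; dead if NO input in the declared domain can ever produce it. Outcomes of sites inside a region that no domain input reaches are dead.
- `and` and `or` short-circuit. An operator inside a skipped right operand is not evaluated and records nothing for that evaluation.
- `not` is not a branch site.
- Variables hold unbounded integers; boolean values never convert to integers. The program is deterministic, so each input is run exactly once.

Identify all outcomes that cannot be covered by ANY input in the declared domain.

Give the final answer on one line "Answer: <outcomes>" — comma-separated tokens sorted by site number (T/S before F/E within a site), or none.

sweeping the full domain (100 inputs) for each outcome:
  B3=F: unreachable across the whole domain -> dead
  B4=T: unreachable across the whole domain -> dead
  B6=T: unreachable across the whole domain -> dead
  reachable outcomes have witnesses, e.g. B1=T (e.g. g=-1, n=6, w=5), B1=F (e.g. g=-1, n=3, w=2), B2=S (e.g. g=-1, n=3, w=2), B2=E (e.g. g=-1, n=3, w=5)

Answer: B3=F, B4=T, B6=T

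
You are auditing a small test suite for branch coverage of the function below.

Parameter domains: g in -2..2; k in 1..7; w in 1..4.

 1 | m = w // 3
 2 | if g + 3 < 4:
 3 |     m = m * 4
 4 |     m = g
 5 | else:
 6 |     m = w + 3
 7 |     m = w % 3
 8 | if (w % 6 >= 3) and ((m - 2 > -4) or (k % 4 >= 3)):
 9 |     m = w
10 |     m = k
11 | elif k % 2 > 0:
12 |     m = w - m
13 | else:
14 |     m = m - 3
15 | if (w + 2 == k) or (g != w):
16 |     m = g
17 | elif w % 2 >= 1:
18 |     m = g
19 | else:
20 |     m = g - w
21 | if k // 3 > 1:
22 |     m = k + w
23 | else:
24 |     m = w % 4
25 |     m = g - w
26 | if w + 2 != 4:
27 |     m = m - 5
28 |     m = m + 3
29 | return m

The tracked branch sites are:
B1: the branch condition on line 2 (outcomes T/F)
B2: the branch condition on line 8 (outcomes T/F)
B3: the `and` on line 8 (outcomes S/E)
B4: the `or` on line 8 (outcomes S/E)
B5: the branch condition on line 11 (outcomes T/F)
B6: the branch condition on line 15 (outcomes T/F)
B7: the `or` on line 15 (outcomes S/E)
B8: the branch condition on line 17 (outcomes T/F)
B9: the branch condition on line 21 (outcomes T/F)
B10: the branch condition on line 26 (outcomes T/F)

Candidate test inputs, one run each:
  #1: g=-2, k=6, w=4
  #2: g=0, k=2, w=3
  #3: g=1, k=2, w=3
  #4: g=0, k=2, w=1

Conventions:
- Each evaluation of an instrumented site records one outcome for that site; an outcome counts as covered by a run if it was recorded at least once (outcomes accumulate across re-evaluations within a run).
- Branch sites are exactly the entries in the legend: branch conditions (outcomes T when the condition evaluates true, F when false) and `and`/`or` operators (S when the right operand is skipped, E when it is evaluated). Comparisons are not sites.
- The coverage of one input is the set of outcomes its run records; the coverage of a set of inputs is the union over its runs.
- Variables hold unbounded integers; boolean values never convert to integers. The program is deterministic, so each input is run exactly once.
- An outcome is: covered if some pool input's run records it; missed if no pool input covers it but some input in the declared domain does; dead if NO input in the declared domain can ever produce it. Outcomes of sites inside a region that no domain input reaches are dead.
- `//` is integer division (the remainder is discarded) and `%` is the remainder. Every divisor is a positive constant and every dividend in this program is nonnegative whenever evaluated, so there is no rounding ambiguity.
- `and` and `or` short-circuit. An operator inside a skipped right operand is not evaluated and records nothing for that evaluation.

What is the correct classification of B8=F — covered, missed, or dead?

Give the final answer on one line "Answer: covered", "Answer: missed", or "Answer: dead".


no pool input records B8=F
but domain input (g=2, k=1, w=2) does record it -> reachable, so missed
Answer: missed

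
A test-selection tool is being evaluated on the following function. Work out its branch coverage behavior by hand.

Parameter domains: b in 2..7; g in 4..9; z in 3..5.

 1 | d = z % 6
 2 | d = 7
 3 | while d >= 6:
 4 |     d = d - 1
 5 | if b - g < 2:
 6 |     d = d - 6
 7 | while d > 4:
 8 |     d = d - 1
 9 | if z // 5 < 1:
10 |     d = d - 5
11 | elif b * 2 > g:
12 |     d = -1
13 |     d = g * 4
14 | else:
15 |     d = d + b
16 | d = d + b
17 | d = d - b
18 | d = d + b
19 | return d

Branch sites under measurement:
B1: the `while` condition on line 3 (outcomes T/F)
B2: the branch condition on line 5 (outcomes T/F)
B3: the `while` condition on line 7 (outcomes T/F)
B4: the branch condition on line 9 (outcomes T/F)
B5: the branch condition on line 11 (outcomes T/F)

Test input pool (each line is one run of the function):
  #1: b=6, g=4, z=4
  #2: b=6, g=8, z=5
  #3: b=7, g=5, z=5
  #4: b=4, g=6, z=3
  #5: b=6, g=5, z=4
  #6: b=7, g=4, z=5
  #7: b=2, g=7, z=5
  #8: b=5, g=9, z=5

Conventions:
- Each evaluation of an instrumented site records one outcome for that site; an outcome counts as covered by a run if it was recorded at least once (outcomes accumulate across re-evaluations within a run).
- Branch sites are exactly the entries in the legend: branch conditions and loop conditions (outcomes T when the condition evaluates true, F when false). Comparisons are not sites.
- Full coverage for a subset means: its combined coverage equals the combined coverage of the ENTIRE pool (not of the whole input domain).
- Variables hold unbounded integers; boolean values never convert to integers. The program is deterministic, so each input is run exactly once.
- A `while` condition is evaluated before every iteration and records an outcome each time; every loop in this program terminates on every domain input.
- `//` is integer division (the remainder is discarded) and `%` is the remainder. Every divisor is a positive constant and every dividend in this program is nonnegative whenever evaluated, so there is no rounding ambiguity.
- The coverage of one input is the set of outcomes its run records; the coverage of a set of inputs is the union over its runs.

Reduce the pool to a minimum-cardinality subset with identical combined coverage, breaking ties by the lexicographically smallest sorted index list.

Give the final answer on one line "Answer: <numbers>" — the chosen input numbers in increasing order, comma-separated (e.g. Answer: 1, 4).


test 1 (b=6, g=4, z=4) fires B1->T, B1->T, B1->F, B2->F, B3->T, B3->F, B4->T; hits B1=T, B1=F, B2=F, B3=T, B3=F, B4=T
test 2 (b=6, g=8, z=5) fires B1->T, B1->T, B1->F, B2->T, B3->F, B4->F, B5->T; hits B1=T, B1=F, B2=T, B3=F, B4=F, B5=T
test 3 (b=7, g=5, z=5) fires B1->T, B1->T, B1->F, B2->F, B3->T, B3->F, B4->F, B5->T; hits B1=T, B1=F, B2=F, B3=T, B3=F, B4=F, B5=T
test 4 (b=4, g=6, z=3) fires B1->T, B1->T, B1->F, B2->T, B3->F, B4->T; hits B1=T, B1=F, B2=T, B3=F, B4=T
test 5 (b=6, g=5, z=4) fires B1->T, B1->T, B1->F, B2->T, B3->F, B4->T; hits B1=T, B1=F, B2=T, B3=F, B4=T
test 6 (b=7, g=4, z=5) fires B1->T, B1->T, B1->F, B2->F, B3->T, B3->F, B4->F, B5->T; hits B1=T, B1=F, B2=F, B3=T, B3=F, B4=F, B5=T
test 7 (b=2, g=7, z=5) fires B1->T, B1->T, B1->F, B2->T, B3->F, B4->F, B5->F; hits B1=T, B1=F, B2=T, B3=F, B4=F, B5=F
test 8 (b=5, g=9, z=5) fires B1->T, B1->T, B1->F, B2->T, B3->F, B4->F, B5->T; hits B1=T, B1=F, B2=T, B3=F, B4=F, B5=T
union over all inputs: B1=T, B1=F, B2=T, B2=F, B3=T, B3=F, B4=T, B4=F, B5=T, B5=F (10 outcomes)
every size-1 subset falls short of the 10 outcomes (best: 7/10)
every size-2 subset falls short of the 10 outcomes (best: 9/10)
the canonical winner is {1, 2, 7}: size 3, full 10-outcome coverage, earliest index list among size-3 covers
Answer: 1, 2, 7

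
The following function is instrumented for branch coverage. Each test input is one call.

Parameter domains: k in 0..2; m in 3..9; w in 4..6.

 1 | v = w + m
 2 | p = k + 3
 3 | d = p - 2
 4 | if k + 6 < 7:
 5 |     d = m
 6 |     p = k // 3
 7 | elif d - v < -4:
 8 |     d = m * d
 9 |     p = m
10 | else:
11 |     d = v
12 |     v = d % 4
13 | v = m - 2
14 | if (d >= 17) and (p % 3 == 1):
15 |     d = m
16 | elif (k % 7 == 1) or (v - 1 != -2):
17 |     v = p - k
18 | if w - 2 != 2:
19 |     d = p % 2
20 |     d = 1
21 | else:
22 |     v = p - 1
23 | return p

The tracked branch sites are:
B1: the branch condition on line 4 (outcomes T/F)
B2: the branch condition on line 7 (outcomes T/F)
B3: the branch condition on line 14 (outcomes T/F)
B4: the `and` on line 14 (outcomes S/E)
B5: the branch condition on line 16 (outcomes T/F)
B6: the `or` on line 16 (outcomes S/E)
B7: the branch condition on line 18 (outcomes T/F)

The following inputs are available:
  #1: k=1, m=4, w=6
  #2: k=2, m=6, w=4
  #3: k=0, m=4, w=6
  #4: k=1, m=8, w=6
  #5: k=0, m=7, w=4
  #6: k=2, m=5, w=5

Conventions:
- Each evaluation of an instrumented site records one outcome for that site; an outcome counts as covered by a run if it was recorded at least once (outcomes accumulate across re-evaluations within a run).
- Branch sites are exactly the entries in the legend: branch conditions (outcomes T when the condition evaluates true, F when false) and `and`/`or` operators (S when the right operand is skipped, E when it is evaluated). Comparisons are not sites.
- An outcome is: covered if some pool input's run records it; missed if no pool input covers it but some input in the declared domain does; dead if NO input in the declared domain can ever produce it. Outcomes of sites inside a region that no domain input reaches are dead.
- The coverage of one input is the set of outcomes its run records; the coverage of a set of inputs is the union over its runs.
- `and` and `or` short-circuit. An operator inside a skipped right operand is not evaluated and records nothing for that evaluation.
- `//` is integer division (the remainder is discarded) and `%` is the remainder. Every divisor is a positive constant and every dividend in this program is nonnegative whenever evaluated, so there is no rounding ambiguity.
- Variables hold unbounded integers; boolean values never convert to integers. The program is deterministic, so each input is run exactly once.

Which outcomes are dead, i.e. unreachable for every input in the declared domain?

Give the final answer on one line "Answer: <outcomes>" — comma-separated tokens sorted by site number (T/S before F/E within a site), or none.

sweeping the full domain (63 inputs) for each outcome:
  B5=F: unreachable across the whole domain -> dead
  reachable outcomes have witnesses, e.g. B1=T (e.g. k=0, m=3, w=4), B1=F (e.g. k=1, m=3, w=4), B2=T (e.g. k=1, m=3, w=4), B2=F (e.g. k=2, m=3, w=4)

Answer: B5=F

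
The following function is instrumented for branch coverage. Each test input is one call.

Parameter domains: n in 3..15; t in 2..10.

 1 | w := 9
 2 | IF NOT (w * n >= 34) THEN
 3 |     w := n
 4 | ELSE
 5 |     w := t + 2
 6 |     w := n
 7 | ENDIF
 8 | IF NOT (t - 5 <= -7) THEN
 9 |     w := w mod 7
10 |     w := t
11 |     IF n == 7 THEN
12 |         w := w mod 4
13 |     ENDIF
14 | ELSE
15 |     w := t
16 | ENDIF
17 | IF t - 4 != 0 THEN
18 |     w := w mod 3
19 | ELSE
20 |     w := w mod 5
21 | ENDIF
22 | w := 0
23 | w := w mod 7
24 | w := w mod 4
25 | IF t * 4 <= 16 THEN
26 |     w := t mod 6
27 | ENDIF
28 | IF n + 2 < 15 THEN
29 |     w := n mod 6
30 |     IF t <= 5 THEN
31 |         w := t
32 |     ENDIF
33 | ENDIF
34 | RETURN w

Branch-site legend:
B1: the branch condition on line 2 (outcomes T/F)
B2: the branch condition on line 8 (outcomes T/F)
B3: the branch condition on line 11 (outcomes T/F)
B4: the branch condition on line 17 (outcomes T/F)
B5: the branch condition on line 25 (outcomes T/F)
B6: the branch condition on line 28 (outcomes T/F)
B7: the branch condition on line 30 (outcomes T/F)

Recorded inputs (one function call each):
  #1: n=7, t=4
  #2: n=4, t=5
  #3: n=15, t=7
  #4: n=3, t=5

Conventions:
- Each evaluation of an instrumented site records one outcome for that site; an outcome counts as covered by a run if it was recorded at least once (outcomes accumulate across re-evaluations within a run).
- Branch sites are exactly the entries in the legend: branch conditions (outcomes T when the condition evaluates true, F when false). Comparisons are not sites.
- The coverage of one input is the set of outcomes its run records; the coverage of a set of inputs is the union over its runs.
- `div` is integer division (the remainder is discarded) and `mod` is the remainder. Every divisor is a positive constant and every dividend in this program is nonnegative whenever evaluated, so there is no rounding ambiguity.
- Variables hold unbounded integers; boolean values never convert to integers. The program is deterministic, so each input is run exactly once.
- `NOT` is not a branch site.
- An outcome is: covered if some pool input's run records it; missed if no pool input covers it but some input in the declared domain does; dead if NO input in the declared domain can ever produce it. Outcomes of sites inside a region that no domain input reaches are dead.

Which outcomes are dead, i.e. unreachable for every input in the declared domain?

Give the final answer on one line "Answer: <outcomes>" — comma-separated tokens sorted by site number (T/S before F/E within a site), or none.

checking every outcome against all 117 domain inputs:
  B2=F: never recorded by any domain input -> dead
  reachable outcomes have witnesses, e.g. B1=T (e.g. n=3, t=2), B1=F (e.g. n=4, t=2), B2=T (e.g. n=3, t=2), B3=T (e.g. n=7, t=2)

Answer: B2=F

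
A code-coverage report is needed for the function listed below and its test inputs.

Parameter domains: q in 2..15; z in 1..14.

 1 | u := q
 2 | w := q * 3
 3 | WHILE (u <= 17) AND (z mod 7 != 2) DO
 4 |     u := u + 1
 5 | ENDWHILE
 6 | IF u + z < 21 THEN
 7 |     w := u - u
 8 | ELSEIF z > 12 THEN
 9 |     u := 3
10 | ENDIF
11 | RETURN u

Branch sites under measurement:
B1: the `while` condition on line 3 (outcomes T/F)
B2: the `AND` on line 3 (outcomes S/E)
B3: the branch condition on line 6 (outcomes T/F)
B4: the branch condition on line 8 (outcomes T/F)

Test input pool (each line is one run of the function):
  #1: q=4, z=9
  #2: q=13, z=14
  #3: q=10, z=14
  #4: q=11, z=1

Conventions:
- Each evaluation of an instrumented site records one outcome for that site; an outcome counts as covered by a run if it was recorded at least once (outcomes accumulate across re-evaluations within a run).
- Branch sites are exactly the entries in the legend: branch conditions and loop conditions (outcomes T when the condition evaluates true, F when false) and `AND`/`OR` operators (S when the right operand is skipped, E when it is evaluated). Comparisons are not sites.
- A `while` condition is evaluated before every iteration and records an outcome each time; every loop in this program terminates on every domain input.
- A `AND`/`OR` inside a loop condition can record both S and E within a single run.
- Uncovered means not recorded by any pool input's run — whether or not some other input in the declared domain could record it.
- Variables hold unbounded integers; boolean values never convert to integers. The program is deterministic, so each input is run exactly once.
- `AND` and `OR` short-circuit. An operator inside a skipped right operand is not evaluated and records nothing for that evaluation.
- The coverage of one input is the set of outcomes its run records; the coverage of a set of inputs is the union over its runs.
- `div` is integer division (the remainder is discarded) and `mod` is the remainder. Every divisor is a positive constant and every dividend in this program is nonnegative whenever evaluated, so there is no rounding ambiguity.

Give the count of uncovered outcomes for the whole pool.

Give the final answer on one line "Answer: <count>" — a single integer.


test 1 (q=4, z=9) fires B2->E, B1->F, B3->T; hits B1=F, B2=E, B3=T
test 2 (q=13, z=14) fires B2->E, B1->T, B2->E, B1->T, B2->E, B1->T, B2->E, B1->T, B2->E, B1->T, B2->S, B1->F, B3->F, B4->T; hits B1=T, B1=F, B2=S, B2=E, B3=F, B4=T
test 3 (q=10, z=14) fires B2->E, B1->T, B2->E, B1->T, B2->E, B1->T, B2->E, B1->T, B2->E, B1->T, B2->E, B1->T, B2->E, B1->T, ...; hits B1=T, B1=F, B2=S, B2=E, B3=F, B4=T
test 4 (q=11, z=1) fires B2->E, B1->T, B2->E, B1->T, B2->E, B1->T, B2->E, B1->T, B2->E, B1->T, B2->E, B1->T, B2->E, B1->T, ...; hits B1=T, B1=F, B2=S, B2=E, B3=T
union over the pool: B1=T, B1=F, B2=S, B2=E, B3=T, B3=F, B4=T
uncovered (1 of 8): B4=F
Answer: 1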